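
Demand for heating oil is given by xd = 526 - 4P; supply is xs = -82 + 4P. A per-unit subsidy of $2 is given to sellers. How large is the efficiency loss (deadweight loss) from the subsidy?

Deadweight loss = $4

Pre-subsidy: 526 - 4P = -82 + 4P gives P* = 76, x* = 222.
With the subsidy, sellers receive Ps = Pb + 2 for each unit, where Pb is the price buyers pay.
Supply in terms of Pb becomes xs = -82 + 4(Pb + 2) = -74 + 4Pb. Setting this equal to demand: 526 - 4Pb = -74 + 4Pb, so Pb = 75.
Sellers receive Ps = 75 + 2 = 77; x' = 526 − 4·75 = 226.
The subsidy expands output by 226 − 222 = 4 past the efficient level; on those units the gap between marginal cost and willingness to pay runs from 0 up to 2.
DWL = ½ × 2 × 4 = 4.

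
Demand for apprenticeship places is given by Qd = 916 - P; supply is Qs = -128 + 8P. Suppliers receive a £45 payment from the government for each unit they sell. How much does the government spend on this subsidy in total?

Pre-subsidy: 916 - P = -128 + 8P gives P* = 116, Q* = 800.
With the subsidy, sellers receive Ps = Pb + 45 for each unit, where Pb is the price buyers pay.
Supply in terms of Pb becomes Qs = -128 + 8(Pb + 45) = 232 + 8Pb. Setting this equal to demand: 916 - Pb = 232 + 8Pb, so Pb = 76.
Sellers receive Ps = 76 + 45 = 121; Q' = 916 − 1·76 = 840.
Government outlay = subsidy × quantity = 45 × 840 = 37800.

Government cost = £37800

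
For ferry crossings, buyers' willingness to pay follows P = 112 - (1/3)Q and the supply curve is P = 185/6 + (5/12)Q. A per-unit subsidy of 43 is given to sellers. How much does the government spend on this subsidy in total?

Pre-subsidy: 112 - (1/3)Q = 185/6 + (5/12)Q gives Q* = 974/9 and P* = 2050/27.
With the subsidy, sellers receive Ps = Pb + 43 for each unit, where Pb is the price buyers pay.
On the curves, Pb = 112 - (1/3)Q and Ps = 185/6 + (5/12)Q; the wedge Ps − Pb = 43 gives 185/6 + (5/12)Q − (112 - (1/3)Q) = 43, so Q' = 1490/9.
Then Pb = 112 − (1/3)·(1490/9) = 1534/27 and Ps = 185/6 + (5/12)·(1490/9) = 2695/27.
Government outlay = subsidy × quantity = 43 × 1490/9 = 64070/9.

Government cost = 64070/9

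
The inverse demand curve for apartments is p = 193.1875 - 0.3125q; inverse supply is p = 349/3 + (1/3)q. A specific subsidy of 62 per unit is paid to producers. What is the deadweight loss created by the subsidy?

Pre-subsidy: 193.1875 - 0.3125q = 349/3 + (1/3)q gives q* = 119 and p* = 156.
With the subsidy, sellers receive ps = pb + 62 for each unit, where pb is the price buyers pay.
On the curves, pb = 193.1875 - 0.3125q and ps = 349/3 + (1/3)q; the wedge ps − pb = 62 gives 349/3 + (1/3)q − (193.1875 - 0.3125q) = 62, so q' = 215.
Then pb = 193.1875 − 0.3125·215 = 126 and ps = 349/3 + (1/3)·215 = 188.
The subsidy expands output by 215 − 119 = 96 past the efficient level; on those units the gap between marginal cost and willingness to pay runs from 0 up to 62.
DWL = ½ × 62 × 96 = 2976.

Deadweight loss = 2976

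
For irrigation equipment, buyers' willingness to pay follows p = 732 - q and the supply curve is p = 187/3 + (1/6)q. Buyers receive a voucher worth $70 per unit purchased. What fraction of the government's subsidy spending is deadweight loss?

Pre-subsidy: 732 - q = 187/3 + (1/6)q gives q* = 574 and p* = 158.
With the rebate, buyers effectively pay pb = ps − 70, where ps is the price sellers receive.
On the curves, pb = 732 - q and ps = 187/3 + (1/6)q; the wedge ps − pb = 70 gives 187/3 + (1/6)q − (732 - q) = 70, so q' = 634.
Then pb = 732 − 1·634 = 98 and ps = 187/3 + (1/6)·634 = 168.
ΔCS = ½(574 + 634)(158 − 98) = 36240; ΔPS = ½(574 + 634)(168 − 158) = 6040.
Government spending = 70 × 634 = 44380.
DWL = ½ × 70 × (634 − 574) = 2100; fraction = 2100 / 44380 = 15/317.

DWL / government spending = 15/317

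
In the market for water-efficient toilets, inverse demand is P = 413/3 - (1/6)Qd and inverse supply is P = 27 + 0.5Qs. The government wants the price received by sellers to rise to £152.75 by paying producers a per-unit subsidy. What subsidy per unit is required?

At a seller price of 152.75, quantity supplied is -54 + 2·152.75 = 251.5.
Buyers absorb 251.5 only when they pay Pb = 413/3 − (1/6)·251.5 = 95.75.
s = Ps − Pb = 152.75 − 95.75 = 57.

Required subsidy s = £57 per unit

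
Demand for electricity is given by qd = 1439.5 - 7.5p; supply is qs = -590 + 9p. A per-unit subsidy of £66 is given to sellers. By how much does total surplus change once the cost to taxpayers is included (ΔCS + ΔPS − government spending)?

Pre-subsidy: 1439.5 - 7.5p = -590 + 9p gives p* = 123, q* = 517.
With the subsidy, sellers receive ps = pb + 66 for each unit, where pb is the price buyers pay.
Supply in terms of pb becomes qs = -590 + 9(pb + 66) = 4 + 9pb. Setting this equal to demand: 1439.5 - 7.5pb = 4 + 9pb, so pb = 87.
Sellers receive ps = 87 + 66 = 153; q' = 1439.5 − 7.5·87 = 787.
ΔCS = ½(517 + 787)(123 − 87) = 23472; ΔPS = ½(517 + 787)(153 − 123) = 19560.
Government spending = 66 × 787 = 51942.
Net change = 23472 + 19560 − 51942 = -8910. The loss equals the DWL triangle ½·66·270.

Net change in total surplus = -£8910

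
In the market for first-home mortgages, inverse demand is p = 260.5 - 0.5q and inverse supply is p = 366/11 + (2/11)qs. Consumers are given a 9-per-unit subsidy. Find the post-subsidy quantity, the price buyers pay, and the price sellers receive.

Pre-subsidy: 260.5 - 0.5q = 366/11 + (2/11)q gives q* = 4999/15 and p* = 1408/15.
With the rebate, buyers effectively pay pb = ps − 9, where ps is the price sellers receive.
On the curves, pb = 260.5 - 0.5q and ps = 366/11 + (2/11)q; the wedge ps − pb = 9 gives 366/11 + (2/11)q − (260.5 - 0.5q) = 9, so q' = 5197/15.
Then pb = 260.5 − 0.5·(5197/15) = 1309/15 and ps = 366/11 + (2/11)·(5197/15) = 1444/15.

q' = 5197/15; buyers pay 1309/15; sellers receive 1444/15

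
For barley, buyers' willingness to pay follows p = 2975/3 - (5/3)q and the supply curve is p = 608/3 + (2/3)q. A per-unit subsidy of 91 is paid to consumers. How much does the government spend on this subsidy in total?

Government cost = 34320

Pre-subsidy: 2975/3 - (5/3)q = 608/3 + (2/3)q gives q* = 2367/7 and p* = 8990/21.
With the rebate, buyers effectively pay pb = ps − 91, where ps is the price sellers receive.
On the curves, pb = 2975/3 - (5/3)q and ps = 608/3 + (2/3)q; the wedge ps − pb = 91 gives 608/3 + (2/3)q − (2975/3 - (5/3)q) = 91, so q' = 2640/7.
Then pb = 2975/3 − (5/3)·(2640/7) = 7625/21 and ps = 608/3 + (2/3)·(2640/7) = 9536/21.
Government outlay = subsidy × quantity = 91 × 2640/7 = 34320.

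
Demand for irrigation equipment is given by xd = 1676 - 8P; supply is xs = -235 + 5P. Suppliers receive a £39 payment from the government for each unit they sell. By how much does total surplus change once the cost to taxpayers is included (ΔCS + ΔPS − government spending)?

Net change in total surplus = -£2340

Pre-subsidy: 1676 - 8P = -235 + 5P gives P* = 147, x* = 500.
With the subsidy, sellers receive Ps = Pb + 39 for each unit, where Pb is the price buyers pay.
Supply in terms of Pb becomes xs = -235 + 5(Pb + 39) = -40 + 5Pb. Setting this equal to demand: 1676 - 8Pb = -40 + 5Pb, so Pb = 132.
Sellers receive Ps = 132 + 39 = 171; x' = 1676 − 8·132 = 620.
ΔCS = ½(500 + 620)(147 − 132) = 8400; ΔPS = ½(500 + 620)(171 − 147) = 13440.
Government spending = 39 × 620 = 24180.
Net change = 8400 + 13440 − 24180 = -2340. The loss equals the DWL triangle ½·39·120.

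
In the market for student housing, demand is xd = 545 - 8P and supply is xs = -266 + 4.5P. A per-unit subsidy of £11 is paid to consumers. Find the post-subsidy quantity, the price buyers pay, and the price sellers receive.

x' = 57.64; buyers pay £60.92; sellers receive £71.92

Pre-subsidy: 545 - 8P = -266 + 4.5P gives P* = 64.88, x* = 25.96.
With the rebate, buyers effectively pay Pb = Ps − 11, where Ps is the price sellers receive.
Demand in terms of Ps becomes xd = 545 − 8(Ps − 11) = 633 - 8Ps. Setting this equal to supply: 633 - 8Ps = -266 + 4.5Ps, so Ps = 71.92.
Buyers pay Pb = 71.92 − 11 = 60.92; x' = -266 + 4.5·71.92 = 57.64.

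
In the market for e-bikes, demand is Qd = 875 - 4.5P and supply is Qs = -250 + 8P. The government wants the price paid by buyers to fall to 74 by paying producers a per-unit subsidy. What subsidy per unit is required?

At a buyer price of 74, quantity demanded is 875 − 4.5·74 = 542.
Sellers supply 542 only when they receive Ps with -250 + 8·Ps = 542, i.e. Ps = 99.
s = Ps − Pb = 99 − 74 = 25.

Required subsidy s = 25 per unit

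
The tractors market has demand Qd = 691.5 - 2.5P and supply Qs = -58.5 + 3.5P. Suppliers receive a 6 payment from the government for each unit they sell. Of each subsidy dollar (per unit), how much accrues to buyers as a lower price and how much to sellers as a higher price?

Buyers gain 3.5 per unit; sellers gain 2.5 per unit

Pre-subsidy: 691.5 - 2.5P = -58.5 + 3.5P gives P* = 125, Q* = 379.
With the subsidy, sellers receive Ps = Pb + 6 for each unit, where Pb is the price buyers pay.
Supply in terms of Pb becomes Qs = -58.5 + 3.5(Pb + 6) = -37.5 + 3.5Pb. Setting this equal to demand: 691.5 - 2.5Pb = -37.5 + 3.5Pb, so Pb = 121.5.
Sellers receive Ps = 121.5 + 6 = 127.5; Q' = 691.5 − 2.5·121.5 = 387.75.
Buyers' price falls by P* − Pb = 125 − 121.5 = 3.5; sellers' price rises by Ps − P* = 127.5 − 125 = 2.5.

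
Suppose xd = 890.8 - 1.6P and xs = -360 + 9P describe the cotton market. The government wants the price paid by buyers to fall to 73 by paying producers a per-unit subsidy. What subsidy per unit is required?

Required subsidy s = 53 per unit

At a buyer price of 73, quantity demanded is 890.8 − 1.6·73 = 774.
Sellers supply 774 only when they receive Ps with -360 + 9·Ps = 774, i.e. Ps = 126.
s = Ps − Pb = 126 − 73 = 53.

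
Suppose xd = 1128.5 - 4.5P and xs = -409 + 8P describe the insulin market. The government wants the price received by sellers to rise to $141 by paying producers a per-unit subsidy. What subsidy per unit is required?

At a seller price of 141, quantity supplied is -409 + 8·141 = 719.
Buyers absorb 719 only when they pay Pb with 1128.5 − 4.5·Pb = 719, i.e. Pb = 91.
s = Ps − Pb = 141 − 91 = 50.

Required subsidy s = $50 per unit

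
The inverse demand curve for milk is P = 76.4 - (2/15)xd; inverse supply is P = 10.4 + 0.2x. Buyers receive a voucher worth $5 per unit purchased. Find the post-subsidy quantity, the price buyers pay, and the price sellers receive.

x' = 213; buyers pay $48; sellers receive $53

Pre-subsidy: 76.4 - (2/15)x = 10.4 + 0.2x gives x* = 198 and P* = 50.
With the rebate, buyers effectively pay Pb = Ps − 5, where Ps is the price sellers receive.
On the curves, Pb = 76.4 - (2/15)x and Ps = 10.4 + 0.2x; the wedge Ps − Pb = 5 gives 10.4 + 0.2x − (76.4 - (2/15)x) = 5, so x' = 213.
Then Pb = 76.4 − (2/15)·213 = 48 and Ps = 10.4 + 0.2·213 = 53.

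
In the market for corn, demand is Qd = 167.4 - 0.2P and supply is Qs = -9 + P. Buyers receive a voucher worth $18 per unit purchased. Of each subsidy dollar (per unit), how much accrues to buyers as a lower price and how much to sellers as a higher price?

Pre-subsidy: 167.4 - 0.2P = -9 + P gives P* = 147, Q* = 138.
With the rebate, buyers effectively pay Pb = Ps − 18, where Ps is the price sellers receive.
Demand in terms of Ps becomes Qd = 167.4 − 0.2(Ps − 18) = 171 - 0.2Ps. Setting this equal to supply: 171 - 0.2Ps = -9 + Ps, so Ps = 150.
Buyers pay Pb = 150 − 18 = 132; Q' = -9 + 1·150 = 141.
Buyers' price falls by P* − Pb = 147 − 132 = 15; sellers' price rises by Ps − P* = 150 − 147 = 3.

Buyers gain $15 per unit; sellers gain $3 per unit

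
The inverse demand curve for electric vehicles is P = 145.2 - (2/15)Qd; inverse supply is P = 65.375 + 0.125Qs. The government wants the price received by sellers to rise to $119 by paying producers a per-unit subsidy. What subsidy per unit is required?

At a seller price of 119, quantity supplied is -523 + 8·119 = 429.
Buyers absorb 429 only when they pay Pb = 145.2 − (2/15)·429 = 88.
s = Ps − Pb = 119 − 88 = 31.

Required subsidy s = $31 per unit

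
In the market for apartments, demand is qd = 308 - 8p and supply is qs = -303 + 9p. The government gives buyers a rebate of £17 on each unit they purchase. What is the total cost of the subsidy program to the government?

Government cost = £1572

Pre-subsidy: 308 - 8p = -303 + 9p gives p* = 611/17, q* = 348/17.
With the rebate, buyers effectively pay pb = ps − 17, where ps is the price sellers receive.
Demand in terms of ps becomes qd = 308 − 8(ps − 17) = 444 - 8ps. Setting this equal to supply: 444 - 8ps = -303 + 9ps, so ps = 747/17.
Buyers pay pb = 747/17 − 17 = 458/17; q' = -303 + 9·(747/17) = 1572/17.
Government outlay = subsidy × quantity = 17 × 1572/17 = 1572.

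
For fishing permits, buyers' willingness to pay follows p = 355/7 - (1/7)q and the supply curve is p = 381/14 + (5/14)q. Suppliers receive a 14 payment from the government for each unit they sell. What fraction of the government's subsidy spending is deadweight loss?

Pre-subsidy: 355/7 - (1/7)q = 381/14 + (5/14)q gives q* = 47 and p* = 44.
With the subsidy, sellers receive ps = pb + 14 for each unit, where pb is the price buyers pay.
On the curves, pb = 355/7 - (1/7)q and ps = 381/14 + (5/14)q; the wedge ps − pb = 14 gives 381/14 + (5/14)q − (355/7 - (1/7)q) = 14, so q' = 75.
Then pb = 355/7 − (1/7)·75 = 40 and ps = 381/14 + (5/14)·75 = 54.
ΔCS = ½(47 + 75)(44 − 40) = 244; ΔPS = ½(47 + 75)(54 − 44) = 610.
Government spending = 14 × 75 = 1050.
DWL = ½ × 14 × (75 − 47) = 196; fraction = 196 / 1050 = 14/75.

DWL / government spending = 14/75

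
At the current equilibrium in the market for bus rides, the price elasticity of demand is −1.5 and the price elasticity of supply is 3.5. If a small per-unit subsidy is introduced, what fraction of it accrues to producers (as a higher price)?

Producer share = 0.3

For a small subsidy around the equilibrium, the benefit split depends on the relative slopes, which at a point are proportional to the elasticities.
Buyer share = εs/(εs + |εd|) = 3.5/(3.5 + 1.5) = 0.7; seller share = |εd|/(εs + |εd|) = 0.3.
So producers capture 0.3 of the subsidy.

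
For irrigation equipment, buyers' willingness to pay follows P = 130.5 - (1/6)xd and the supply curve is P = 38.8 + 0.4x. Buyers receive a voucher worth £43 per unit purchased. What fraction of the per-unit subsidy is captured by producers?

Pre-subsidy: 130.5 - (1/6)x = 38.8 + 0.4x gives x* = 2751/17 and P* = 1760/17.
With the rebate, buyers effectively pay Pb = Ps − 43, where Ps is the price sellers receive.
On the curves, Pb = 130.5 - (1/6)x and Ps = 38.8 + 0.4x; the wedge Ps − Pb = 43 gives 38.8 + 0.4x − (130.5 - (1/6)x) = 43, so x' = 4041/17.
Then Pb = 130.5 − (1/6)·(4041/17) = 1545/17 and Ps = 38.8 + 0.4·(4041/17) = 2276/17.
Buyers' price falls by P* − Pb = 1760/17 − 1545/17 = 215/17; sellers' price rises by Ps − P* = 2276/17 − 1760/17 = 516/17.
So producers capture (516/17)/43 = 12/17 of each unit of subsidy.

Producer share = 12/17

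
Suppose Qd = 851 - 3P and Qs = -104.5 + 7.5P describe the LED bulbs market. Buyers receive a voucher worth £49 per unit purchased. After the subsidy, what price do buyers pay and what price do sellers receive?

Buyers pay £56; sellers receive £105

Pre-subsidy: 851 - 3P = -104.5 + 7.5P gives P* = 91, Q* = 578.
With the rebate, buyers effectively pay Pb = Ps − 49, where Ps is the price sellers receive.
Demand in terms of Ps becomes Qd = 851 − 3(Ps − 49) = 998 - 3Ps. Setting this equal to supply: 998 - 3Ps = -104.5 + 7.5Ps, so Ps = 105.
Buyers pay Pb = 105 − 49 = 56; Q' = -104.5 + 7.5·105 = 683.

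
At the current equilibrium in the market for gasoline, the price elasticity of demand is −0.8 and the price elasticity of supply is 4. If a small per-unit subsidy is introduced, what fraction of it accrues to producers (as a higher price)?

For a small subsidy around the equilibrium, the benefit split depends on the relative slopes, which at a point are proportional to the elasticities.
Buyer share = εs/(εs + |εd|) = 4/(4 + 0.8) = 5/6; seller share = |εd|/(εs + |εd|) = 1/6.
So producers capture 1/6 of the subsidy.

Producer share = 1/6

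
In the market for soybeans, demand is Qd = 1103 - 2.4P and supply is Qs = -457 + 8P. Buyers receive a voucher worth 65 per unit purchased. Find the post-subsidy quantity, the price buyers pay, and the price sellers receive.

Pre-subsidy: 1103 - 2.4P = -457 + 8P gives P* = 150, Q* = 743.
With the rebate, buyers effectively pay Pb = Ps − 65, where Ps is the price sellers receive.
Demand in terms of Ps becomes Qd = 1103 − 2.4(Ps − 65) = 1259 - 2.4Ps. Setting this equal to supply: 1259 - 2.4Ps = -457 + 8Ps, so Ps = 165.
Buyers pay Pb = 165 − 65 = 100; Q' = -457 + 8·165 = 863.

Q' = 863; buyers pay 100; sellers receive 165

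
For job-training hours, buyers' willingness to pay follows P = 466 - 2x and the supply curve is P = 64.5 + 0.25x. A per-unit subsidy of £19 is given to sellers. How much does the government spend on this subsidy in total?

Government cost = 31958/9

Pre-subsidy: 466 - 2x = 64.5 + 0.25x gives x* = 1606/9 and P* = 982/9.
With the subsidy, sellers receive Ps = Pb + 19 for each unit, where Pb is the price buyers pay.
On the curves, Pb = 466 - 2x and Ps = 64.5 + 0.25x; the wedge Ps − Pb = 19 gives 64.5 + 0.25x − (466 - 2x) = 19, so x' = 1682/9.
Then Pb = 466 − 2·(1682/9) = 830/9 and Ps = 64.5 + 0.25·(1682/9) = 1001/9.
Government outlay = subsidy × quantity = 19 × 1682/9 = 31958/9.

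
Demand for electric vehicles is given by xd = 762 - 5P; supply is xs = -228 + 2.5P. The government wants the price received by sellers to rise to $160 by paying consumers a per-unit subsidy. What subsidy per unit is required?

Required subsidy s = $42 per unit

At a seller price of 160, quantity supplied is -228 + 2.5·160 = 172.
Buyers absorb 172 only when they pay Pb with 762 − 5·Pb = 172, i.e. Pb = 118.
s = Ps − Pb = 160 − 118 = 42.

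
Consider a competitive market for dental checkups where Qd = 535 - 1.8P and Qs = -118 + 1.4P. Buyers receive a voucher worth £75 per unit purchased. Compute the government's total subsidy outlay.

Government cost = £17006.25

Pre-subsidy: 535 - 1.8P = -118 + 1.4P gives P* = 204.0625, Q* = 167.6875.
With the rebate, buyers effectively pay Pb = Ps − 75, where Ps is the price sellers receive.
Demand in terms of Ps becomes Qd = 535 − 1.8(Ps − 75) = 670 - 1.8Ps. Setting this equal to supply: 670 - 1.8Ps = -118 + 1.4Ps, so Ps = 246.25.
Buyers pay Pb = 246.25 − 75 = 171.25; Q' = -118 + 1.4·246.25 = 226.75.
Government outlay = subsidy × quantity = 75 × 226.75 = 17006.25.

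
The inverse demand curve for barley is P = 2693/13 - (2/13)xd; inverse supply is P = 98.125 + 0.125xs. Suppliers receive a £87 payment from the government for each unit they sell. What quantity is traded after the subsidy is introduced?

x' = 703

Pre-subsidy: 2693/13 - (2/13)x = 98.125 + 0.125x gives x* = 391 and P* = 147.
With the subsidy, sellers receive Ps = Pb + 87 for each unit, where Pb is the price buyers pay.
On the curves, Pb = 2693/13 - (2/13)x and Ps = 98.125 + 0.125x; the wedge Ps − Pb = 87 gives 98.125 + 0.125x − (2693/13 - (2/13)x) = 87, so x' = 703.
Then Pb = 2693/13 − (2/13)·703 = 99 and Ps = 98.125 + 0.125·703 = 186.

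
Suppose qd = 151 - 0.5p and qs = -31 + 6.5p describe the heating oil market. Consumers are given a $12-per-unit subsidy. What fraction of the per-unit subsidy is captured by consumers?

Consumer share = 13/14

Pre-subsidy: 151 - 0.5p = -31 + 6.5p gives p* = 26, q* = 138.
With the rebate, buyers effectively pay pb = ps − 12, where ps is the price sellers receive.
Demand in terms of ps becomes qd = 151 − 0.5(ps − 12) = 157 - 0.5ps. Setting this equal to supply: 157 - 0.5ps = -31 + 6.5ps, so ps = 188/7.
Buyers pay pb = 188/7 − 12 = 104/7; q' = -31 + 6.5·(188/7) = 1005/7.
Buyers' price falls by p* − pb = 26 − 104/7 = 78/7; sellers' price rises by ps − p* = 188/7 − 26 = 6/7.
So consumers capture (78/7)/12 = 13/14 of each unit of subsidy.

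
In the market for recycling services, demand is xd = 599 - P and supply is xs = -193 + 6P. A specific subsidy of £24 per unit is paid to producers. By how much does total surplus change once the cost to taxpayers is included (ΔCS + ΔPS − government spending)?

Net change in total surplus = -1728/7

Pre-subsidy: 599 - P = -193 + 6P gives P* = 792/7, x* = 3401/7.
With the subsidy, sellers receive Ps = Pb + 24 for each unit, where Pb is the price buyers pay.
Supply in terms of Pb becomes xs = -193 + 6(Pb + 24) = -49 + 6Pb. Setting this equal to demand: 599 - Pb = -49 + 6Pb, so Pb = 648/7.
Sellers receive Ps = 648/7 + 24 = 816/7; x' = 599 − 1·(648/7) = 3545/7.
ΔCS = ½(3401/7 + 3545/7)(792/7 − 648/7) = 500112/49; ΔPS = ½(3401/7 + 3545/7)(816/7 − 792/7) = 83352/49.
Government spending = 24 × 3545/7 = 85080/7.
Net change = 500112/49 + 83352/49 − 85080/7 = -1728/7. The loss equals the DWL triangle ½·24·144/7.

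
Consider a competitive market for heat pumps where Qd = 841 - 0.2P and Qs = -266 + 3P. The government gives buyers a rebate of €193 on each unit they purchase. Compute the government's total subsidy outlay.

Government cost = €155944

Pre-subsidy: 841 - 0.2P = -266 + 3P gives P* = 345.9375, Q* = 771.8125.
With the rebate, buyers effectively pay Pb = Ps − 193, where Ps is the price sellers receive.
Demand in terms of Ps becomes Qd = 841 − 0.2(Ps − 193) = 879.6 - 0.2Ps. Setting this equal to supply: 879.6 - 0.2Ps = -266 + 3Ps, so Ps = 358.
Buyers pay Pb = 358 − 193 = 165; Q' = -266 + 3·358 = 808.
Government outlay = subsidy × quantity = 193 × 808 = 155944.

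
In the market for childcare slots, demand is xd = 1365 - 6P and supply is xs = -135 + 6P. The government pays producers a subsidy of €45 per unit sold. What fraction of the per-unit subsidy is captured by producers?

Producer share = 0.5

Pre-subsidy: 1365 - 6P = -135 + 6P gives P* = 125, x* = 615.
With the subsidy, sellers receive Ps = Pb + 45 for each unit, where Pb is the price buyers pay.
Supply in terms of Pb becomes xs = -135 + 6(Pb + 45) = 135 + 6Pb. Setting this equal to demand: 1365 - 6Pb = 135 + 6Pb, so Pb = 102.5.
Sellers receive Ps = 102.5 + 45 = 147.5; x' = 1365 − 6·102.5 = 750.
Buyers' price falls by P* − Pb = 125 − 102.5 = 22.5; sellers' price rises by Ps − P* = 147.5 − 125 = 22.5.
So producers capture 22.5/45 = 0.5 of each unit of subsidy.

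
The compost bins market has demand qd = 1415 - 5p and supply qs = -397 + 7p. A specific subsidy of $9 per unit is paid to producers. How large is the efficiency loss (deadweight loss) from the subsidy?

Pre-subsidy: 1415 - 5p = -397 + 7p gives p* = 151, q* = 660.
With the subsidy, sellers receive ps = pb + 9 for each unit, where pb is the price buyers pay.
Supply in terms of pb becomes qs = -397 + 7(pb + 9) = -334 + 7pb. Setting this equal to demand: 1415 - 5pb = -334 + 7pb, so pb = 145.75.
Sellers receive ps = 145.75 + 9 = 154.75; q' = 1415 − 5·145.75 = 686.25.
The subsidy expands output by 686.25 − 660 = 26.25 past the efficient level; on those units the gap between marginal cost and willingness to pay runs from 0 up to 9.
DWL = ½ × 9 × 26.25 = 118.125.

Deadweight loss = $118.125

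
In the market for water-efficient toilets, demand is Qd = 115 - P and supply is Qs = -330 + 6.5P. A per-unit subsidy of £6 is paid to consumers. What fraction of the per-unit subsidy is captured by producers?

Pre-subsidy: 115 - P = -330 + 6.5P gives P* = 178/3, Q* = 167/3.
With the rebate, buyers effectively pay Pb = Ps − 6, where Ps is the price sellers receive.
Demand in terms of Ps becomes Qd = 115 − 1(Ps − 6) = 121 - Ps. Setting this equal to supply: 121 - Ps = -330 + 6.5Ps, so Ps = 902/15.
Buyers pay Pb = 902/15 − 6 = 812/15; Q' = -330 + 6.5·(902/15) = 913/15.
Buyers' price falls by P* − Pb = 178/3 − 812/15 = 5.2; sellers' price rises by Ps − P* = 902/15 − 178/3 = 0.8.
So producers capture 0.8/6 = 2/15 of each unit of subsidy.

Producer share = 2/15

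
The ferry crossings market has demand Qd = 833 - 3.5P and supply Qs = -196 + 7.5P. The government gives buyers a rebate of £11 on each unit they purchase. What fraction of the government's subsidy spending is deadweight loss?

Pre-subsidy: 833 - 3.5P = -196 + 7.5P gives P* = 1029/11, Q* = 11123/22.
With the rebate, buyers effectively pay Pb = Ps − 11, where Ps is the price sellers receive.
Demand in terms of Ps becomes Qd = 833 − 3.5(Ps − 11) = 871.5 - 3.5Ps. Setting this equal to supply: 871.5 - 3.5Ps = -196 + 7.5Ps, so Ps = 2135/22.
Buyers pay Pb = 2135/22 − 11 = 1893/22; Q' = -196 + 7.5·(2135/22) = 23401/44.
ΔCS = ½(11123/22 + 23401/44)(1029/11 − 1893/22) = 684705/176; ΔPS = ½(11123/22 + 23401/44)(2135/22 − 1029/11) = 319529/176.
Government spending = 11 × 23401/44 = 5850.25.
DWL = ½ × 11 × (23401/44 − 11123/22) = 144.375; fraction = 144.375 / 5850.25 = 165/6686.

DWL / government spending = 165/6686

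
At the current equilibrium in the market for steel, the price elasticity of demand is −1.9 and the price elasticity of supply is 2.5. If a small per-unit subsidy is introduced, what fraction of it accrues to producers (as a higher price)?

For a small subsidy around the equilibrium, the benefit split depends on the relative slopes, which at a point are proportional to the elasticities.
Buyer share = εs/(εs + |εd|) = 2.5/(2.5 + 1.9) = 25/44; seller share = |εd|/(εs + |εd|) = 19/44.
So producers capture 19/44 of the subsidy.

Producer share = 19/44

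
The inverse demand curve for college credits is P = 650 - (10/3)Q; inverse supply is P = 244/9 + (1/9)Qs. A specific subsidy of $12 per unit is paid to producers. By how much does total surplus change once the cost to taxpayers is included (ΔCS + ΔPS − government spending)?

Pre-subsidy: 650 - (10/3)Q = 244/9 + (1/9)Q gives Q* = 5606/31 and P* = 4390/93.
With the subsidy, sellers receive Ps = Pb + 12 for each unit, where Pb is the price buyers pay.
On the curves, Pb = 650 - (10/3)Q and Ps = 244/9 + (1/9)Q; the wedge Ps − Pb = 12 gives 244/9 + (1/9)Q − (650 - (10/3)Q) = 12, so Q' = 5714/31.
Then Pb = 650 − (10/3)·(5714/31) = 3310/93 and Ps = 244/9 + (1/9)·(5714/31) = 4426/93.
ΔCS = ½(5606/31 + 5714/31)(4390/93 − 3310/93) = 2037600/961; ΔPS = ½(5606/31 + 5714/31)(4426/93 − 4390/93) = 67920/961.
Government spending = 12 × 5714/31 = 68568/31.
Net change = 2037600/961 + 67920/961 − 68568/31 = -648/31. The loss equals the DWL triangle ½·12·108/31.

Net change in total surplus = -648/31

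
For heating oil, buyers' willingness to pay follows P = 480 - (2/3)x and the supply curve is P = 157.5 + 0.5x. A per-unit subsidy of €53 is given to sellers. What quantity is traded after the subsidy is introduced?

Pre-subsidy: 480 - (2/3)x = 157.5 + 0.5x gives x* = 1935/7 and P* = 2070/7.
With the subsidy, sellers receive Ps = Pb + 53 for each unit, where Pb is the price buyers pay.
On the curves, Pb = 480 - (2/3)x and Ps = 157.5 + 0.5x; the wedge Ps − Pb = 53 gives 157.5 + 0.5x − (480 - (2/3)x) = 53, so x' = 2253/7.
Then Pb = 480 − (2/3)·(2253/7) = 1858/7 and Ps = 157.5 + 0.5·(2253/7) = 2229/7.

x' = 2253/7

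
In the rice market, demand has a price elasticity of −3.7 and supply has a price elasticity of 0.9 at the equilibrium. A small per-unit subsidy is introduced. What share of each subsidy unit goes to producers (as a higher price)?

Producer share = 37/46

For a small subsidy around the equilibrium, the benefit split depends on the relative slopes, which at a point are proportional to the elasticities.
Buyer share = εs/(εs + |εd|) = 0.9/(0.9 + 3.7) = 9/46; seller share = |εd|/(εs + |εd|) = 37/46.
So producers capture 37/46 of the subsidy.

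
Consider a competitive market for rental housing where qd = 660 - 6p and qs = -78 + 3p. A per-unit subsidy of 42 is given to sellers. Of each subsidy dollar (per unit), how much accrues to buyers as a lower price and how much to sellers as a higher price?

Buyers gain 14 per unit; sellers gain 28 per unit

Pre-subsidy: 660 - 6p = -78 + 3p gives p* = 82, q* = 168.
With the subsidy, sellers receive ps = pb + 42 for each unit, where pb is the price buyers pay.
Supply in terms of pb becomes qs = -78 + 3(pb + 42) = 48 + 3pb. Setting this equal to demand: 660 - 6pb = 48 + 3pb, so pb = 68.
Sellers receive ps = 68 + 42 = 110; q' = 660 − 6·68 = 252.
Buyers' price falls by p* − pb = 82 − 68 = 14; sellers' price rises by ps − p* = 110 − 82 = 28.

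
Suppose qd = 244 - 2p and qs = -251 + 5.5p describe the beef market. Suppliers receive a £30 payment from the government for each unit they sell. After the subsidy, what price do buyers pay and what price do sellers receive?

Pre-subsidy: 244 - 2p = -251 + 5.5p gives p* = 66, q* = 112.
With the subsidy, sellers receive ps = pb + 30 for each unit, where pb is the price buyers pay.
Supply in terms of pb becomes qs = -251 + 5.5(pb + 30) = -86 + 5.5pb. Setting this equal to demand: 244 - 2pb = -86 + 5.5pb, so pb = 44.
Sellers receive ps = 44 + 30 = 74; q' = 244 − 2·44 = 156.

Buyers pay £44; sellers receive £74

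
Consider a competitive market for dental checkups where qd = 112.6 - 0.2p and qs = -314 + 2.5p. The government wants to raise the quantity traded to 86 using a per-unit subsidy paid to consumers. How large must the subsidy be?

At q = 86, invert demand for the buyer price: pb = (112.6 − 86)/0.2 = 133; invert supply for the seller price: ps = (86 − (-314))/2.5 = 160.
The subsidy must fill the gap: s = ps − pb = 160 − 133 = 27.

Required subsidy s = 27 per unit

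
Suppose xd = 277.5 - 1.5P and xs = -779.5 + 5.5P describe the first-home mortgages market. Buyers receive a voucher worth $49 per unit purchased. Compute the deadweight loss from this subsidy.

Pre-subsidy: 277.5 - 1.5P = -779.5 + 5.5P gives P* = 151, x* = 51.
With the rebate, buyers effectively pay Pb = Ps − 49, where Ps is the price sellers receive.
Demand in terms of Ps becomes xd = 277.5 − 1.5(Ps − 49) = 351 - 1.5Ps. Setting this equal to supply: 351 - 1.5Ps = -779.5 + 5.5Ps, so Ps = 161.5.
Buyers pay Pb = 161.5 − 49 = 112.5; x' = -779.5 + 5.5·161.5 = 108.75.
The subsidy expands output by 108.75 − 51 = 57.75 past the efficient level; on those units the gap between marginal cost and willingness to pay runs from 0 up to 49.
DWL = ½ × 49 × 57.75 = 1414.875.

Deadweight loss = $1414.875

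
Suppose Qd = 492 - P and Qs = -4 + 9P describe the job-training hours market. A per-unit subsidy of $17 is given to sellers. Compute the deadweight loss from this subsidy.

Pre-subsidy: 492 - P = -4 + 9P gives P* = 49.6, Q* = 442.4.
With the subsidy, sellers receive Ps = Pb + 17 for each unit, where Pb is the price buyers pay.
Supply in terms of Pb becomes Qs = -4 + 9(Pb + 17) = 149 + 9Pb. Setting this equal to demand: 492 - Pb = 149 + 9Pb, so Pb = 34.3.
Sellers receive Ps = 34.3 + 17 = 51.3; Q' = 492 − 1·34.3 = 457.7.
The subsidy expands output by 457.7 − 442.4 = 15.3 past the efficient level; on those units the gap between marginal cost and willingness to pay runs from 0 up to 17.
DWL = ½ × 17 × 15.3 = 130.05.

Deadweight loss = $130.05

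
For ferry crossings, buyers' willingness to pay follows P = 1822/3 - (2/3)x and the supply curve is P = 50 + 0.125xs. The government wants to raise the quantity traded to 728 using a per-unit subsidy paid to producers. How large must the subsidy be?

Required subsidy s = 19 per unit

At x = 728, from the demand curve buyers pay Pb = 1822/3 − (2/3)·728 = 122; from the supply curve sellers need Ps = 50 + 0.125·728 = 141.
The subsidy must fill the gap: s = Ps − Pb = 141 − 122 = 19.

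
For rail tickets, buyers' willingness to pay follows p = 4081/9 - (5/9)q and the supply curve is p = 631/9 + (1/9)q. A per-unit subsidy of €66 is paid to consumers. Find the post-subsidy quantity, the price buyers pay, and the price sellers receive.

Pre-subsidy: 4081/9 - (5/9)q = 631/9 + (1/9)q gives q* = 575 and p* = 134.
With the rebate, buyers effectively pay pb = ps − 66, where ps is the price sellers receive.
On the curves, pb = 4081/9 - (5/9)q and ps = 631/9 + (1/9)q; the wedge ps − pb = 66 gives 631/9 + (1/9)q − (4081/9 - (5/9)q) = 66, so q' = 674.
Then pb = 4081/9 − (5/9)·674 = 79 and ps = 631/9 + (1/9)·674 = 145.

q' = 674; buyers pay €79; sellers receive €145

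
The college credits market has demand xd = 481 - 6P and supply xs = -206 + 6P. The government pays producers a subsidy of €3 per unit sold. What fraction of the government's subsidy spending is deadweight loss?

DWL / government spending = 9/293

Pre-subsidy: 481 - 6P = -206 + 6P gives P* = 57.25, x* = 137.5.
With the subsidy, sellers receive Ps = Pb + 3 for each unit, where Pb is the price buyers pay.
Supply in terms of Pb becomes xs = -206 + 6(Pb + 3) = -188 + 6Pb. Setting this equal to demand: 481 - 6Pb = -188 + 6Pb, so Pb = 55.75.
Sellers receive Ps = 55.75 + 3 = 58.75; x' = 481 − 6·55.75 = 146.5.
ΔCS = ½(137.5 + 146.5)(57.25 − 55.75) = 213; ΔPS = ½(137.5 + 146.5)(58.75 − 57.25) = 213.
Government spending = 3 × 146.5 = 439.5.
DWL = ½ × 3 × (146.5 − 137.5) = 13.5; fraction = 13.5 / 439.5 = 9/293.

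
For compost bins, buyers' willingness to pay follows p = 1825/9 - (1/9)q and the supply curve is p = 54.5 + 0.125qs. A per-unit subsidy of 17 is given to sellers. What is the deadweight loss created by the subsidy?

Pre-subsidy: 1825/9 - (1/9)q = 54.5 + 0.125q gives q* = 628 and p* = 133.
With the subsidy, sellers receive ps = pb + 17 for each unit, where pb is the price buyers pay.
On the curves, pb = 1825/9 - (1/9)q and ps = 54.5 + 0.125q; the wedge ps − pb = 17 gives 54.5 + 0.125q − (1825/9 - (1/9)q) = 17, so q' = 700.
Then pb = 1825/9 − (1/9)·700 = 125 and ps = 54.5 + 0.125·700 = 142.
The subsidy expands output by 700 − 628 = 72 past the efficient level; on those units the gap between marginal cost and willingness to pay runs from 0 up to 17.
DWL = ½ × 17 × 72 = 612.

Deadweight loss = 612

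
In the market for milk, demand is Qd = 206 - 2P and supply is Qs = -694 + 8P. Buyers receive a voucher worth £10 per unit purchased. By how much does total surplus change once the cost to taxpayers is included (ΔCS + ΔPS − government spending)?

Net change in total surplus = -£80

Pre-subsidy: 206 - 2P = -694 + 8P gives P* = 90, Q* = 26.
With the rebate, buyers effectively pay Pb = Ps − 10, where Ps is the price sellers receive.
Demand in terms of Ps becomes Qd = 206 − 2(Ps − 10) = 226 - 2Ps. Setting this equal to supply: 226 - 2Ps = -694 + 8Ps, so Ps = 92.
Buyers pay Pb = 92 − 10 = 82; Q' = -694 + 8·92 = 42.
ΔCS = ½(26 + 42)(90 − 82) = 272; ΔPS = ½(26 + 42)(92 − 90) = 68.
Government spending = 10 × 42 = 420.
Net change = 272 + 68 − 420 = -80. The loss equals the DWL triangle ½·10·16.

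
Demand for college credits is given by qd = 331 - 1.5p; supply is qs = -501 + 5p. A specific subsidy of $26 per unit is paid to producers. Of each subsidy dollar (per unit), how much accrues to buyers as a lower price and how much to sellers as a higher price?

Pre-subsidy: 331 - 1.5p = -501 + 5p gives p* = 128, q* = 139.
With the subsidy, sellers receive ps = pb + 26 for each unit, where pb is the price buyers pay.
Supply in terms of pb becomes qs = -501 + 5(pb + 26) = -371 + 5pb. Setting this equal to demand: 331 - 1.5pb = -371 + 5pb, so pb = 108.
Sellers receive ps = 108 + 26 = 134; q' = 331 − 1.5·108 = 169.
Buyers' price falls by p* − pb = 128 − 108 = 20; sellers' price rises by ps − p* = 134 − 128 = 6.

Buyers gain $20 per unit; sellers gain $6 per unit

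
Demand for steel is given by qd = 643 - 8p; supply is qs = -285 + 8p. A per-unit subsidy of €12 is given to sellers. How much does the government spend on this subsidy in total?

Government cost = €2724

Pre-subsidy: 643 - 8p = -285 + 8p gives p* = 58, q* = 179.
With the subsidy, sellers receive ps = pb + 12 for each unit, where pb is the price buyers pay.
Supply in terms of pb becomes qs = -285 + 8(pb + 12) = -189 + 8pb. Setting this equal to demand: 643 - 8pb = -189 + 8pb, so pb = 52.
Sellers receive ps = 52 + 12 = 64; q' = 643 − 8·52 = 227.
Government outlay = subsidy × quantity = 12 × 227 = 2724.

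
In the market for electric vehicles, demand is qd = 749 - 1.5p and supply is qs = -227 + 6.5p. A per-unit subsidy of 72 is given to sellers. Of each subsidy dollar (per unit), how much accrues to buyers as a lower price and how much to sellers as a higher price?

Pre-subsidy: 749 - 1.5p = -227 + 6.5p gives p* = 122, q* = 566.
With the subsidy, sellers receive ps = pb + 72 for each unit, where pb is the price buyers pay.
Supply in terms of pb becomes qs = -227 + 6.5(pb + 72) = 241 + 6.5pb. Setting this equal to demand: 749 - 1.5pb = 241 + 6.5pb, so pb = 63.5.
Sellers receive ps = 63.5 + 72 = 135.5; q' = 749 − 1.5·63.5 = 653.75.
Buyers' price falls by p* − pb = 122 − 63.5 = 58.5; sellers' price rises by ps − p* = 135.5 − 122 = 13.5.

Buyers gain 58.5 per unit; sellers gain 13.5 per unit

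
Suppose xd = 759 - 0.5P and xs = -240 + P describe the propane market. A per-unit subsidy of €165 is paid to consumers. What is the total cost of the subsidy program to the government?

Pre-subsidy: 759 - 0.5P = -240 + P gives P* = 666, x* = 426.
With the rebate, buyers effectively pay Pb = Ps − 165, where Ps is the price sellers receive.
Demand in terms of Ps becomes xd = 759 − 0.5(Ps − 165) = 841.5 - 0.5Ps. Setting this equal to supply: 841.5 - 0.5Ps = -240 + Ps, so Ps = 721.
Buyers pay Pb = 721 − 165 = 556; x' = -240 + 1·721 = 481.
Government outlay = subsidy × quantity = 165 × 481 = 79365.

Government cost = €79365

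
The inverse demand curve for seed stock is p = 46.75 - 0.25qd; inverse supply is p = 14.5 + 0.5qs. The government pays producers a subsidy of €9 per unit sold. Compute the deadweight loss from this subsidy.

Pre-subsidy: 46.75 - 0.25q = 14.5 + 0.5q gives q* = 43 and p* = 36.
With the subsidy, sellers receive ps = pb + 9 for each unit, where pb is the price buyers pay.
On the curves, pb = 46.75 - 0.25q and ps = 14.5 + 0.5q; the wedge ps − pb = 9 gives 14.5 + 0.5q − (46.75 - 0.25q) = 9, so q' = 55.
Then pb = 46.75 − 0.25·55 = 33 and ps = 14.5 + 0.5·55 = 42.
The subsidy expands output by 55 − 43 = 12 past the efficient level; on those units the gap between marginal cost and willingness to pay runs from 0 up to 9.
DWL = ½ × 9 × 12 = 54.

Deadweight loss = €54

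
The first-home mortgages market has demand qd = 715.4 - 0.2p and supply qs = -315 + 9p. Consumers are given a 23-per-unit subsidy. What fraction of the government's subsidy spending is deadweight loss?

Pre-subsidy: 715.4 - 0.2p = -315 + 9p gives p* = 112, q* = 693.
With the rebate, buyers effectively pay pb = ps − 23, where ps is the price sellers receive.
Demand in terms of ps becomes qd = 715.4 − 0.2(ps − 23) = 720 - 0.2ps. Setting this equal to supply: 720 - 0.2ps = -315 + 9ps, so ps = 112.5.
Buyers pay pb = 112.5 − 23 = 89.5; q' = -315 + 9·112.5 = 697.5.
ΔCS = ½(693 + 697.5)(112 − 89.5) = 15643.125; ΔPS = ½(693 + 697.5)(112.5 − 112) = 347.625.
Government spending = 23 × 697.5 = 16042.5.
DWL = ½ × 23 × (697.5 − 693) = 51.75; fraction = 51.75 / 16042.5 = 1/310.

DWL / government spending = 1/310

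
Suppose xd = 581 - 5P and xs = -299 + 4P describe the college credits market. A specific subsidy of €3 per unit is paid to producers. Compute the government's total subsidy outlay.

Pre-subsidy: 581 - 5P = -299 + 4P gives P* = 880/9, x* = 829/9.
With the subsidy, sellers receive Ps = Pb + 3 for each unit, where Pb is the price buyers pay.
Supply in terms of Pb becomes xs = -299 + 4(Pb + 3) = -287 + 4Pb. Setting this equal to demand: 581 - 5Pb = -287 + 4Pb, so Pb = 868/9.
Sellers receive Ps = 868/9 + 3 = 895/9; x' = 581 − 5·(868/9) = 889/9.
Government outlay = subsidy × quantity = 3 × 889/9 = 889/3.

Government cost = 889/3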